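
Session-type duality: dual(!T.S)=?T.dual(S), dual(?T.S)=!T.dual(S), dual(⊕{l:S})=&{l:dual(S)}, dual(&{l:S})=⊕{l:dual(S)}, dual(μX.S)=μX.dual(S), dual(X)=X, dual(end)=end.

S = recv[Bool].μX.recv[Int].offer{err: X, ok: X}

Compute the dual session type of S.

recv[Bool] → send[Bool]
  μX → μX  (μ self-dual)
    recv[Int] → send[Int]
      offer{err,ok} → select{err,ok}  (external→internal)
        case err:
          X ↦ X
        case ok:
          X ↦ X

send[Bool].μX.send[Int].select{err: X, ok: X}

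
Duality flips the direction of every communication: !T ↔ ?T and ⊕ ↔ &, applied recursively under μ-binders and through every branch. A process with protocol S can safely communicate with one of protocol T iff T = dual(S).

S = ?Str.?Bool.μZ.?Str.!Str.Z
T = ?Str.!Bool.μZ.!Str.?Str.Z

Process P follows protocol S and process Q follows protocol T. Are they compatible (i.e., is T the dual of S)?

?Str | ?Str  ✗ same direction on both sides — not dual

NO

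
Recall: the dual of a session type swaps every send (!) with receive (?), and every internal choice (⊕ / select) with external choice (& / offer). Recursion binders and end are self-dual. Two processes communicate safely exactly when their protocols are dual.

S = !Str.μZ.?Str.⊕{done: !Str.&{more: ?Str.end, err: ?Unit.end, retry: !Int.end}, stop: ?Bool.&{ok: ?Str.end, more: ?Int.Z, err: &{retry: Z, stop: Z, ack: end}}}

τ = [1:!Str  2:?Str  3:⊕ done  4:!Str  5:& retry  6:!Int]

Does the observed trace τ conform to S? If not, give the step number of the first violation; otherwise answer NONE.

NONE

step 1: !Str  match  now at μZ.…
step 2: ?Str  match  now at ⊕{done: !Str.&{more: ?Str.end, err: ?Unit.end, retry: !Int.end}, stop: ?Bool.&{ok: ?Str.end, more: ?Int.μZ.…, err: &{retry: μZ.…, stop: μZ.…, ack: end}}}
step 3: ⊕ done  match  now at !Str.&{more: ?Str.end, err: ?Unit.end, retry: !Int.end}
step 4: !Str  match  now at &{more: ?Str.end, err: ?Unit.end, retry: !Int.end}
step 5: & retry  match  now at !Int.end
step 6: !Int  match  now at end
all 6 steps conform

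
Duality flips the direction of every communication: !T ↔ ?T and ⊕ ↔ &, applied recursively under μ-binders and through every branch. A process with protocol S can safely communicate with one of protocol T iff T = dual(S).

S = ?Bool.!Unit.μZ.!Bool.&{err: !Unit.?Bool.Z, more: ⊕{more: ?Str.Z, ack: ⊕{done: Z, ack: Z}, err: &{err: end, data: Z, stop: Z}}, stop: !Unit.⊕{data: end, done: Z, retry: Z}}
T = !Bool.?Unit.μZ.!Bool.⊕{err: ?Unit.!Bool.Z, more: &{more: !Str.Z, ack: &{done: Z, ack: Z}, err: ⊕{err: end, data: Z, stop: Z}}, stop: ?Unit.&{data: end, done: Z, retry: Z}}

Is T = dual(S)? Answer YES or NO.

?Bool vs !Bool  ok
  !Unit vs ?Unit  ok
    μZ vs μZ  ok (μ self-dual)
      !Bool vs !Bool  ✗ same direction on both sides — not dual

NO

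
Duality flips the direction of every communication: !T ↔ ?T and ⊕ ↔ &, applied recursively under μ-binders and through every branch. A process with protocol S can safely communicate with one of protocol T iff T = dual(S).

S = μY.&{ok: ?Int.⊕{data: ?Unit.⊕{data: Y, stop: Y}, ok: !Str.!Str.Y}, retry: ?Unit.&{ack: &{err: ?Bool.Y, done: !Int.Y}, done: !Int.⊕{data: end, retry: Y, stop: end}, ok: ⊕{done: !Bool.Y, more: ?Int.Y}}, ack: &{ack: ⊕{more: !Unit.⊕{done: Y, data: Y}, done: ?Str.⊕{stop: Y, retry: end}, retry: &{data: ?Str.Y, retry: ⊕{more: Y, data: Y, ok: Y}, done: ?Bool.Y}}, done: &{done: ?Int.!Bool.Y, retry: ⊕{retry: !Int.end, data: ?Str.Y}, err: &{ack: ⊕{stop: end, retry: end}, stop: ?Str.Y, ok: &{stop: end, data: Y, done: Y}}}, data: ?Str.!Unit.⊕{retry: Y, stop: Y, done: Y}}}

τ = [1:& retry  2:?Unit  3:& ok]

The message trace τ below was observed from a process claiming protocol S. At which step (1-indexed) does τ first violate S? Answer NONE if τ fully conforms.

NONE

@1 & retry  match  residual = ?Unit.&{ack: &{err: ?Bool.μY.…, done: !Int.μY.…}, done: !Int.⊕{data: end, retry: μY.…, stop: end}, ok: ⊕{done: !Bool.μY.…, more: ?Int.μY.…}}
@2 ?Unit  match  residual = &{ack: &{err: ?Bool.μY.…, done: !Int.μY.…}, done: !Int.⊕{data: end, retry: μY.…, stop: end}, ok: ⊕{done: !Bool.μY.…, more: ?Int.μY.…}}
@3 & ok  match  residual = ⊕{done: !Bool.μY.…, more: ?Int.μY.…}
trace exhausted — no violation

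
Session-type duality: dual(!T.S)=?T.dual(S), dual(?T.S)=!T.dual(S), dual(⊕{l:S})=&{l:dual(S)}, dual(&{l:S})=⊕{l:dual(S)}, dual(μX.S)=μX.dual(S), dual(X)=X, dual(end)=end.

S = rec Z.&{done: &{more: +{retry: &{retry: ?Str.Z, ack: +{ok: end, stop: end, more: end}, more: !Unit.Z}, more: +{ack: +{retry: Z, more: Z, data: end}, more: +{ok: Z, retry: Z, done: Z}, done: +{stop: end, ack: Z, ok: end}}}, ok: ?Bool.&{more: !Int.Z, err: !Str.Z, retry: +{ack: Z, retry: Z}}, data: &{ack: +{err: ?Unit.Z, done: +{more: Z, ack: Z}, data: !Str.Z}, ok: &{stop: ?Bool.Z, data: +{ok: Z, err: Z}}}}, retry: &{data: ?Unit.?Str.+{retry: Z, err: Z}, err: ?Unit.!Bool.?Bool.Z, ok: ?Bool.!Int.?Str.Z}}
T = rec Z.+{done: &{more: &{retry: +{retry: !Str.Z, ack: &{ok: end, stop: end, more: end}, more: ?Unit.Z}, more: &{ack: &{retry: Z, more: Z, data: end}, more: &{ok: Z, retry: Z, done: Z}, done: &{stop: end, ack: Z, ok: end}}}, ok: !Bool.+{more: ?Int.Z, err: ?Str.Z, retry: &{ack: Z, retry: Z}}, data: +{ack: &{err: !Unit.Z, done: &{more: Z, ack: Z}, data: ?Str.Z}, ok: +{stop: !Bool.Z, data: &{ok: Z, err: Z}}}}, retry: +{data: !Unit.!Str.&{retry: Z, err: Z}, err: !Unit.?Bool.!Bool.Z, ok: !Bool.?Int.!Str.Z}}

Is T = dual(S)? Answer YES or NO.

rec Z | rec Z  ok (rec unchanged)
  &{done,retry} | +{done,retry}  ok label sets agree
    case done:
      &{more,ok,data} | &{more,ok,data}  ✗ choice polarity not flipped — not dual

NO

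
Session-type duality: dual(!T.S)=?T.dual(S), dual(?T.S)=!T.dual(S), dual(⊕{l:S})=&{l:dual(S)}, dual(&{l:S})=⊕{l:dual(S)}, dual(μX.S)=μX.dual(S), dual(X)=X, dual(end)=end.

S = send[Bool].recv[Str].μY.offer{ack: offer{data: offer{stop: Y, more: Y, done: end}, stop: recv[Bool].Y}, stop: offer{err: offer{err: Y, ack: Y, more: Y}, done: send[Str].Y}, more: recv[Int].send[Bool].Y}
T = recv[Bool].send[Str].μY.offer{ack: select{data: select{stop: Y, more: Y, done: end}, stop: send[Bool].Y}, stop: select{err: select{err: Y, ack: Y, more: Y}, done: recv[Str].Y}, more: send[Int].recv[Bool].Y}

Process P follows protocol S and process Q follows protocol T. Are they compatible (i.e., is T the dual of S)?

send[Bool] | recv[Bool]  ✓
  recv[Str] | send[Str]  ✓
    μY | μY  ✓ (μ self-dual)
      offer{ack,stop,more} | offer{ack,stop,more}  ✗ choice polarity not flipped — not dual

NO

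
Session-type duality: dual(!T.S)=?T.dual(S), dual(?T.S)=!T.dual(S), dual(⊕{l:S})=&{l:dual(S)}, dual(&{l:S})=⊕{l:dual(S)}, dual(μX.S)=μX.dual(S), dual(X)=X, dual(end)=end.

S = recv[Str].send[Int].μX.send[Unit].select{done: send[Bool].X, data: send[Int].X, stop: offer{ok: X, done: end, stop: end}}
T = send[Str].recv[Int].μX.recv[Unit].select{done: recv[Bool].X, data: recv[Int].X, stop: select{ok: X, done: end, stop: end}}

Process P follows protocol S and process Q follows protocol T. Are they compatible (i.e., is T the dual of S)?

NO

recv[Str] vs send[Str]  ✓
  send[Int] vs recv[Int]  ✓
    μX vs μX  ✓ (μ self-dual)
      send[Unit] vs recv[Unit]  ✓
        select{done,data,stop} vs select{done,data,stop}  ✗ choice polarity not flipped — not dual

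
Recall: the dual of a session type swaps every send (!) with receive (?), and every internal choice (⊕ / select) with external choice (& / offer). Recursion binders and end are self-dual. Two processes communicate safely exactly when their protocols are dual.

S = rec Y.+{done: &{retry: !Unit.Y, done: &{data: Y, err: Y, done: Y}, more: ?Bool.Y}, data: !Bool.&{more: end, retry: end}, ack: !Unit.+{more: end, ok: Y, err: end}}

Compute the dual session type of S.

rec Y ↦ rec Y  (binder kept)
  +{done,data,ack} ↦ &{done,data,ack}  (⊕→&)
    • done:
      &{retry,done,more} ↦ +{retry,done,more}  (external→internal)
        • retry:
          !Unit ↦ ?Unit
            Y self-dual
        • done:
          &{data,err,done} ↦ +{data,err,done}  (external→internal)
            • data:
              Y self-dual
            • err:
              Y self-dual
            • done:
              Y self-dual
        • more:
          ?Bool ↦ !Bool
            Y self-dual
    • data:
      !Bool ↦ ?Bool
        &{more,retry} ↦ +{more,retry}  (external→internal)
          • more:
            end self-dual
          • retry:
            end self-dual
    • ack:
      !Unit ↦ ?Unit
        +{more,ok,err} ↦ &{more,ok,err}  (⊕→&)
          • more:
            end self-dual
          • ok:
            Y self-dual
          • err:
            end self-dual

rec Y.&{done: +{retry: ?Unit.Y, done: +{data: Y, err: Y, done: Y}, more: !Bool.Y}, data: ?Bool.+{more: end, retry: end}, ack: ?Unit.&{more: end, ok: Y, err: end}}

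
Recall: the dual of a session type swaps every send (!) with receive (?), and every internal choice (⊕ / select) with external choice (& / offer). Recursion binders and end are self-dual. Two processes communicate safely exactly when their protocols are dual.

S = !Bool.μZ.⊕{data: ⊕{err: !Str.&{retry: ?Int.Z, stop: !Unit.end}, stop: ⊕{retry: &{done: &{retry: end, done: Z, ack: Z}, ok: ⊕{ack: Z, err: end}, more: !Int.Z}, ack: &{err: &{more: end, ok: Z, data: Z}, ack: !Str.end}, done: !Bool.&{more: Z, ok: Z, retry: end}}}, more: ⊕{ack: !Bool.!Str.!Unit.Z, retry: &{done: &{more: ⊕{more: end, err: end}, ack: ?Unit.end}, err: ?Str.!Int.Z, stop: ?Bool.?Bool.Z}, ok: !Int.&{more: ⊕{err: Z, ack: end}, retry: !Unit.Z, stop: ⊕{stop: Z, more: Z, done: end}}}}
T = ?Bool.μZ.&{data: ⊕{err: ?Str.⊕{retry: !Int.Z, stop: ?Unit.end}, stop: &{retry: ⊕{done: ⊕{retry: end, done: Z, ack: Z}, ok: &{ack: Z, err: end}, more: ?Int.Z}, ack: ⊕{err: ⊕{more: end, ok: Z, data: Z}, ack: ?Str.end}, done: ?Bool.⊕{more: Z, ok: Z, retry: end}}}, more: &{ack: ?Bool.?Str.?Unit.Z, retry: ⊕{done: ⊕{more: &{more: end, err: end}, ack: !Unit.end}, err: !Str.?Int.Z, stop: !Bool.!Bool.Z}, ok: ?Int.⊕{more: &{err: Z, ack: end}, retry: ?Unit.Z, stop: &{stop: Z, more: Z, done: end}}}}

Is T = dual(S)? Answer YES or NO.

NO

!Bool | ?Bool  match
  μZ | μZ  match (rec unchanged)
    ⊕{data,more} | &{data,more}  match labels match
      case data:
        ⊕{err,stop} | ⊕{err,stop}  ✗ choice polarity not flipped — not dual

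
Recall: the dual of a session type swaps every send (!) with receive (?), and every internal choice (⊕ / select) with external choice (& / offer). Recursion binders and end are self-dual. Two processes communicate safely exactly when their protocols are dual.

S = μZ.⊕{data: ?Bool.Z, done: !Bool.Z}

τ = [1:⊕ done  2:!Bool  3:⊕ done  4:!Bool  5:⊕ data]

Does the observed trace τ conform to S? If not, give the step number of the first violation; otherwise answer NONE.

NONE

@1 ⊕ done  ✓  state: !Bool.μZ.…
@2 !Bool  ✓  state: μZ.…
@3 ⊕ done  ✓  state: !Bool.μZ.…
@4 !Bool  ✓  state: μZ.…
@5 ⊕ data  ✓  state: ?Bool.μZ.…
trace exhausted — no violation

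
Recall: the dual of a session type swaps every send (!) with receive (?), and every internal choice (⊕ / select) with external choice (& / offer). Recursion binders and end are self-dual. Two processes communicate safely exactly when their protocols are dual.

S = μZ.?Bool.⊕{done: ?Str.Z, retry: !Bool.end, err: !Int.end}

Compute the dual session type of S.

μZ = μZ  (μ self-dual)
  ?Bool = !Bool
    ⊕{done,retry,err} = &{done,retry,err}  (select→offer)
      [done]
        ?Str = !Str
          dual(Z) = Z
      [retry]
        !Bool = ?Bool
          dual(end) = end
      [err]
        !Int = ?Int
          dual(end) = end

μZ.!Bool.&{done: !Str.Z, retry: ?Bool.end, err: ?Int.end}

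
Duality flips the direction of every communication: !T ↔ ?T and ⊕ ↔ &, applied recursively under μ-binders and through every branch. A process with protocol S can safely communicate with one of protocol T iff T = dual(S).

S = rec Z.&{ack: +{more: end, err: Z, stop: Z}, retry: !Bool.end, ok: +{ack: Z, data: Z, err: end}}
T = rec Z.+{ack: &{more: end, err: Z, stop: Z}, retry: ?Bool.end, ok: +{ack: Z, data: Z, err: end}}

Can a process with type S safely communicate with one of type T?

rec Z | rec Z  ✓ (rec unchanged)
  &{ack,retry,ok} | +{ack,retry,ok}  ✓ label sets agree
    • ack:
      +{more,err,stop} | &{more,err,stop}  ✓ label sets agree
        • more:
          end | end  ✓
        • err:
          Z | Z  ✓
        • stop:
          Z | Z  ✓
    • retry:
      !Bool | ?Bool  ✓
        end | end  ✓
    • ok:
      +{ack,data,err} | +{ack,data,err}  ✗ choice polarity not flipped — not dual

NO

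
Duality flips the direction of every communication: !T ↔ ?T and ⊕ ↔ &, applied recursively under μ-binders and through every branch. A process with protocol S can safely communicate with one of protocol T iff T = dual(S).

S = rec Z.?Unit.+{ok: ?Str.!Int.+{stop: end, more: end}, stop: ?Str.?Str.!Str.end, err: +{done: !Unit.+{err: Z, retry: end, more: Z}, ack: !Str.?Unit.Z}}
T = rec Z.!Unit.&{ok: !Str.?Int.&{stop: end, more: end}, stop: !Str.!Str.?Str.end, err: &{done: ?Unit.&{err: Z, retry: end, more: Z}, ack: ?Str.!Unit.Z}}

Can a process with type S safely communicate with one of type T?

YES

rec Z ‖ rec Z  match (rec unchanged)
  ?Unit ‖ !Unit  match
    +{ok,stop,err} ‖ &{ok,stop,err}  match same labels
      [ok]
        ?Str ‖ !Str  match
          !Int ‖ ?Int  match
            +{stop,more} ‖ &{stop,more}  match same labels
              [stop]
                end ‖ end  match
              [more]
                end ‖ end  match
      [stop]
        ?Str ‖ !Str  match
          ?Str ‖ !Str  match
            !Str ‖ ?Str  match
              end ‖ end  match
      [err]
        +{done,ack} ‖ &{done,ack}  match same labels
          [done]
            !Unit ‖ ?Unit  match
              +{err,retry,more} ‖ &{err,retry,more}  match same labels
                [err]
                  Z ‖ Z  match
                [retry]
                  end ‖ end  match
                [more]
                  Z ‖ Z  match
          [ack]
            !Str ‖ ?Str  match
              ?Unit ‖ !Unit  match
                Z ‖ Z  match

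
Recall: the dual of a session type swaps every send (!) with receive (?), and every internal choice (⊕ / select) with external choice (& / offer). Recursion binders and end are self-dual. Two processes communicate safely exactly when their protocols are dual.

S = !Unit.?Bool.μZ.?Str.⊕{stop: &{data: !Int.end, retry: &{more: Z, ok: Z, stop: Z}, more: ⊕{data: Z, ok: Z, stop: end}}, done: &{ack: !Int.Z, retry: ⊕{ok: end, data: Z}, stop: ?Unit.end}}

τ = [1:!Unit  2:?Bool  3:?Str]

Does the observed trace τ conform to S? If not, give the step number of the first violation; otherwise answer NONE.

NONE

step 1: !Unit  match  residual = ?Bool.μZ.…
step 2: ?Bool  match  residual = μZ.…
step 3: ?Str  match  residual = ⊕{stop: &{data: !Int.end, retry: &{more: μZ.…, ok: μZ.…, stop: μZ.…}, more: ⊕{data: μZ.…, ok: μZ.…, stop: end}}, done: &{ack: !Int.μZ.…, retry: ⊕{ok: end, data: μZ.…}, stop: ?Unit.end}}
trace exhausted — no violation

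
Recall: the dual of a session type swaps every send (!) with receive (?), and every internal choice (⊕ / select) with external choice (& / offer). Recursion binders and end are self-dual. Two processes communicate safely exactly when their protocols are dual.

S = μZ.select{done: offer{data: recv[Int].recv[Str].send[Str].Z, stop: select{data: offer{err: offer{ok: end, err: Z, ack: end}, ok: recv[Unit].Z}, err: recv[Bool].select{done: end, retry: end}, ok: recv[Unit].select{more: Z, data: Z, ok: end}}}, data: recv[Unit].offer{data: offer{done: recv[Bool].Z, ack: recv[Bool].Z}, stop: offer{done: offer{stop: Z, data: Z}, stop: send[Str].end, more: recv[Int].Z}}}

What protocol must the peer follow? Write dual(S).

μZ → μZ  (binder kept)
  select{done,data} → offer{done,data}  (internal→external)
    case done:
      offer{data,stop} → select{data,stop}  (external→internal)
        case data:
          recv[Int] → send[Int]
            recv[Str] → send[Str]
              send[Str] → recv[Str]
                Z ↦ Z
        case stop:
          select{data,err,ok} → offer{data,err,ok}  (internal→external)
            case data:
              offer{err,ok} → select{err,ok}  (external→internal)
                case err:
                  offer{ok,err,ack} → select{ok,err,ack}  (external→internal)
                    case ok:
                      end ↦ end
                    case err:
                      Z ↦ Z
                    case ack:
                      end ↦ end
                case ok:
                  recv[Unit] → send[Unit]
                    Z ↦ Z
            case err:
              recv[Bool] → send[Bool]
                select{done,retry} → offer{done,retry}  (internal→external)
                  case done:
                    end ↦ end
                  case retry:
                    end ↦ end
            case ok:
              recv[Unit] → send[Unit]
                select{more,data,ok} → offer{more,data,ok}  (internal→external)
                  case more:
                    Z ↦ Z
                  case data:
                    Z ↦ Z
                  case ok:
                    end ↦ end
    case data:
      recv[Unit] → send[Unit]
        offer{data,stop} → select{data,stop}  (external→internal)
          case data:
            offer{done,ack} → select{done,ack}  (external→internal)
              case done:
                recv[Bool] → send[Bool]
                  Z ↦ Z
              case ack:
                recv[Bool] → send[Bool]
                  Z ↦ Z
          case stop:
            offer{done,stop,more} → select{done,stop,more}  (external→internal)
              case done:
                offer{stop,data} → select{stop,data}  (external→internal)
                  case stop:
                    Z ↦ Z
                  case data:
                    Z ↦ Z
              case stop:
                send[Str] → recv[Str]
                  end ↦ end
              case more:
                recv[Int] → send[Int]
                  Z ↦ Z

μZ.offer{done: select{data: send[Int].send[Str].recv[Str].Z, stop: offer{data: select{err: select{ok: end, err: Z, ack: end}, ok: send[Unit].Z}, err: send[Bool].offer{done: end, retry: end}, ok: send[Unit].offer{more: Z, data: Z, ok: end}}}, data: send[Unit].select{data: select{done: send[Bool].Z, ack: send[Bool].Z}, stop: select{done: select{stop: Z, data: Z}, stop: recv[Str].end, more: send[Int].Z}}}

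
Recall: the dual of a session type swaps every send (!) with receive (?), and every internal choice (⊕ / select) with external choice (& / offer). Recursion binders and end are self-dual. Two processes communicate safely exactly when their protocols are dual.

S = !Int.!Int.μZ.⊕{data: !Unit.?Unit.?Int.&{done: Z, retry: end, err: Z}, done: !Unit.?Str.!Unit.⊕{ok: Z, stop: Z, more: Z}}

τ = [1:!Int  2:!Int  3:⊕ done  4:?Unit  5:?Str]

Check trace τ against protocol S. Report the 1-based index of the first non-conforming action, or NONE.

4

step 1: !Int  ok  cont: !Int.μZ.…
step 2: !Int  ok  cont: μZ.…
step 3: ⊕ done  ok  cont: !Unit.?Str.!Unit.⊕{ok: μZ.…, stop: μZ.…, more: μZ.…}
step 4: got ?Unit, protocol expects !Unit  ✗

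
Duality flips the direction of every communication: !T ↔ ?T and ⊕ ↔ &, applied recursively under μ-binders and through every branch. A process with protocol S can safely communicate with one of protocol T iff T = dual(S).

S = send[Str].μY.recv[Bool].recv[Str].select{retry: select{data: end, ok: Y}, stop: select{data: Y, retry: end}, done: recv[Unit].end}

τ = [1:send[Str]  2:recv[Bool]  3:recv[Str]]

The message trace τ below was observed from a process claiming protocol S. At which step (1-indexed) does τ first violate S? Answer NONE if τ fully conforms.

NONE

@1 send[Str]  ✓  now at μY.…
@2 recv[Bool]  ✓  now at recv[Str].select{retry: select{data: end, ok: μY.…}, stop: select{data: μY.…, retry: end}, done: recv[Unit].end}
@3 recv[Str]  ✓  now at select{retry: select{data: end, ok: μY.…}, stop: select{data: μY.…, retry: end}, done: recv[Unit].end}
trace exhausted — no violation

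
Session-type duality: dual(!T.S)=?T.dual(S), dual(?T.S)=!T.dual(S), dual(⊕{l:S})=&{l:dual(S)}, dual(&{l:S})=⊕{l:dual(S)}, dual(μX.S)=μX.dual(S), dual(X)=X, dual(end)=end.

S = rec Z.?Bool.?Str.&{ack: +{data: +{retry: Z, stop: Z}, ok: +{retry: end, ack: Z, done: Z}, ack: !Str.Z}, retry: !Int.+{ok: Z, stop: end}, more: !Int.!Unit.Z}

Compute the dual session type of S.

rec Z → rec Z  (rec unchanged)
  ?Bool → !Bool
    ?Str → !Str
      &{ack,retry,more} → +{ack,retry,more}  (external→internal)
        [ack]
          +{data,ok,ack} → &{data,ok,ack}  (select→offer)
            [data]
              +{retry,stop} → &{retry,stop}  (select→offer)
                [retry]
                  Z ↦ Z
                [stop]
                  Z ↦ Z
            [ok]
              +{retry,ack,done} → &{retry,ack,done}  (select→offer)
                [retry]
                  end ↦ end
                [ack]
                  Z ↦ Z
                [done]
                  Z ↦ Z
            [ack]
              !Str → ?Str
                Z ↦ Z
        [retry]
          !Int → ?Int
            +{ok,stop} → &{ok,stop}  (select→offer)
              [ok]
                Z ↦ Z
              [stop]
                end ↦ end
        [more]
          !Int → ?Int
            !Unit → ?Unit
              Z ↦ Z

rec Z.!Bool.!Str.+{ack: &{data: &{retry: Z, stop: Z}, ok: &{retry: end, ack: Z, done: Z}, ack: ?Str.Z}, retry: ?Int.&{ok: Z, stop: end}, more: ?Int.?Unit.Z}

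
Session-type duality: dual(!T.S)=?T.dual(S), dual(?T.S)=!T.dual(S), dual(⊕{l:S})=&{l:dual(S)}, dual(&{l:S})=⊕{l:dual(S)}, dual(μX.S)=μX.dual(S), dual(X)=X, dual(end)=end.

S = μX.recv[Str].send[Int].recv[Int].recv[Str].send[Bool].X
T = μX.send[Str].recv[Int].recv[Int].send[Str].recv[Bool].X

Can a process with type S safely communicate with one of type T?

μX vs μX  match (rec unchanged)
  recv[Str] vs send[Str]  match
    send[Int] vs recv[Int]  match
      recv[Int] vs recv[Int]  ✗ same direction on both sides — not dual

NO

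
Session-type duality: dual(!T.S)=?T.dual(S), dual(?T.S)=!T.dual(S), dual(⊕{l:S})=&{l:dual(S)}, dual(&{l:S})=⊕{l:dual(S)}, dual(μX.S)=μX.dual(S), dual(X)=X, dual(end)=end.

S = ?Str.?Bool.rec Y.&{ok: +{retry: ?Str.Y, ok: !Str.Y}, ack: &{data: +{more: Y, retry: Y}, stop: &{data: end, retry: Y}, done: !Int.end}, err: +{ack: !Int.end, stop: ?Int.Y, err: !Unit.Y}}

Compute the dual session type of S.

?Str ↦ !Str
  ?Bool ↦ !Bool
    rec Y ↦ rec Y  (binder kept)
      &{ok,ack,err} ↦ +{ok,ack,err}  (&→⊕)
        case ok:
          +{retry,ok} ↦ &{retry,ok}  (select→offer)
            case retry:
              ?Str ↦ !Str
                Y ↦ Y
            case ok:
              !Str ↦ ?Str
                Y ↦ Y
        case ack:
          &{data,stop,done} ↦ +{data,stop,done}  (&→⊕)
            case data:
              +{more,retry} ↦ &{more,retry}  (select→offer)
                case more:
                  Y ↦ Y
                case retry:
                  Y ↦ Y
            case stop:
              &{data,retry} ↦ +{data,retry}  (&→⊕)
                case data:
                  end ↦ end
                case retry:
                  Y ↦ Y
            case done:
              !Int ↦ ?Int
                end ↦ end
        case err:
          +{ack,stop,err} ↦ &{ack,stop,err}  (select→offer)
            case ack:
              !Int ↦ ?Int
                end ↦ end
            case stop:
              ?Int ↦ !Int
                Y ↦ Y
            case err:
              !Unit ↦ ?Unit
                Y ↦ Y

!Str.!Bool.rec Y.+{ok: &{retry: !Str.Y, ok: ?Str.Y}, ack: +{data: &{more: Y, retry: Y}, stop: +{data: end, retry: Y}, done: ?Int.end}, err: &{ack: ?Int.end, stop: !Int.Y, err: ?Unit.Y}}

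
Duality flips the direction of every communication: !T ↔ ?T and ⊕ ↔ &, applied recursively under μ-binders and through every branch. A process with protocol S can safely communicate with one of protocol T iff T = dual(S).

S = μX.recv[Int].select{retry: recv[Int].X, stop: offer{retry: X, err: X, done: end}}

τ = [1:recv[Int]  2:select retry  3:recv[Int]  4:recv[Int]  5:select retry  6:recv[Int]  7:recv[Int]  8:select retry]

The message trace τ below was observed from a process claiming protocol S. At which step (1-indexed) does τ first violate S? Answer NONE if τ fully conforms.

@1 recv[Int]  match  state: select{retry: recv[Int].μX.…, stop: offer{retry: μX.…, err: μX.…, done: end}}
@2 select retry  match  state: recv[Int].μX.…
@3 recv[Int]  match  state: μX.…
@4 recv[Int]  match  state: select{retry: recv[Int].μX.…, stop: offer{retry: μX.…, err: μX.…, done: end}}
@5 select retry  match  state: recv[Int].μX.…
@6 recv[Int]  match  state: μX.…
@7 recv[Int]  match  state: select{retry: recv[Int].μX.…, stop: offer{retry: μX.…, err: μX.…, done: end}}
@8 select retry  match  state: recv[Int].μX.…
τ conforms to S (length 8)

NONE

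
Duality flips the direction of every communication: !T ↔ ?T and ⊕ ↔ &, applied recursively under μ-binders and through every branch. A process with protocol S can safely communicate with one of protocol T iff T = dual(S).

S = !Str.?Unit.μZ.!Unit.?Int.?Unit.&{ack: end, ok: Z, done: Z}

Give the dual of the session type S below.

?Str.!Unit.μZ.?Unit.!Int.!Unit.⊕{ack: end, ok: Z, done: Z}

!Str = ?Str
  ?Unit = !Unit
    μZ = μZ  (rec unchanged)
      !Unit = ?Unit
        ?Int = !Int
          ?Unit = !Unit
            &{ack,ok,done} = ⊕{ack,ok,done}  (&→⊕)
              case ack:
                end ↦ end
              case ok:
                Z ↦ Z
              case done:
                Z ↦ Z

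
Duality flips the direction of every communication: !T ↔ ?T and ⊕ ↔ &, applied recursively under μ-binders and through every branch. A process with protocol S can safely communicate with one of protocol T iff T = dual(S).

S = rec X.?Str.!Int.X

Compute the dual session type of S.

rec X.!Str.?Int.X

rec X = rec X  (μ self-dual)
  ?Str = !Str
    !Int = ?Int
      X ↦ X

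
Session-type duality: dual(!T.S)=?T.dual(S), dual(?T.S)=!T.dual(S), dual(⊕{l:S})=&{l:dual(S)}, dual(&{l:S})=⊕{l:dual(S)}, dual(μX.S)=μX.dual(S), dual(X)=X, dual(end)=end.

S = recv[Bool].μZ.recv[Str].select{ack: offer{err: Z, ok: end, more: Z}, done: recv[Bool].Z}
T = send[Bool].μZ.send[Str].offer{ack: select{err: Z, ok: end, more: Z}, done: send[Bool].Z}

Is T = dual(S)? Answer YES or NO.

YES

recv[Bool] ‖ send[Bool]  match
  μZ ‖ μZ  match (μ self-dual)
    recv[Str] ‖ send[Str]  match
      select{ack,done} ‖ offer{ack,done}  match labels match
        [ack]
          offer{err,ok,more} ‖ select{err,ok,more}  match labels match
            [err]
              Z ‖ Z  match
            [ok]
              end ‖ end  match
            [more]
              Z ‖ Z  match
        [done]
          recv[Bool] ‖ send[Bool]  match
            Z ‖ Z  match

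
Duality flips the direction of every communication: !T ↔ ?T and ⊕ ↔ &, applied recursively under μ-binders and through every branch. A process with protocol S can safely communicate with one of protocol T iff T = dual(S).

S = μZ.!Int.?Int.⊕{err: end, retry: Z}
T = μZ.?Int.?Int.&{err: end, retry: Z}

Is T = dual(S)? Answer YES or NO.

NO

μZ ‖ μZ  match (rec unchanged)
  !Int ‖ ?Int  match
    ?Int ‖ ?Int  ✗ same direction on both sides — not dual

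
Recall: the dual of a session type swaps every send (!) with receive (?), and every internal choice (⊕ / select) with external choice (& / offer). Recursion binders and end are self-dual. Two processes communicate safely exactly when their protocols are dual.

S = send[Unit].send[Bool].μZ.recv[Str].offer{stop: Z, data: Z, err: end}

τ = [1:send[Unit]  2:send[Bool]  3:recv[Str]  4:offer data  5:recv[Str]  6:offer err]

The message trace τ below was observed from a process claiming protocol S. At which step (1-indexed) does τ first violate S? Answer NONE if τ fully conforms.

[1] send[Unit]  ok  cont: send[Bool].μZ.…
[2] send[Bool]  ok  cont: μZ.…
[3] recv[Str]  ok  cont: offer{stop: μZ.…, data: μZ.…, err: end}
[4] offer data  ok  cont: μZ.…
[5] recv[Str]  ok  cont: offer{stop: μZ.…, data: μZ.…, err: end}
[6] offer err  ok  cont: end
τ conforms to S (length 6)

NONE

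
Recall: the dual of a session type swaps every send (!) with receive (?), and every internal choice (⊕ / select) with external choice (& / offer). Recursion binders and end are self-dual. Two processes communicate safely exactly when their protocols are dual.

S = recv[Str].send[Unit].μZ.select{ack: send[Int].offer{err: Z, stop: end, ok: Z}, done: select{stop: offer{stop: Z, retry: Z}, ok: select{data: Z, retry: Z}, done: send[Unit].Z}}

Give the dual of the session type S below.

send[Str].recv[Unit].μZ.offer{ack: recv[Int].select{err: Z, stop: end, ok: Z}, done: offer{stop: select{stop: Z, retry: Z}, ok: offer{data: Z, retry: Z}, done: recv[Unit].Z}}

recv[Str] = send[Str]
  send[Unit] = recv[Unit]
    μZ = μZ  (μ self-dual)
      select{ack,done} = offer{ack,done}  (internal→external)
        • ack:
          send[Int] = recv[Int]
            offer{err,stop,ok} = select{err,stop,ok}  (offer→select)
              • err:
                Z ↦ Z
              • stop:
                end ↦ end
              • ok:
                Z ↦ Z
        • done:
          select{stop,ok,done} = offer{stop,ok,done}  (internal→external)
            • stop:
              offer{stop,retry} = select{stop,retry}  (offer→select)
                • stop:
                  Z ↦ Z
                • retry:
                  Z ↦ Z
            • ok:
              select{data,retry} = offer{data,retry}  (internal→external)
                • data:
                  Z ↦ Z
                • retry:
                  Z ↦ Z
            • done:
              send[Unit] = recv[Unit]
                Z ↦ Z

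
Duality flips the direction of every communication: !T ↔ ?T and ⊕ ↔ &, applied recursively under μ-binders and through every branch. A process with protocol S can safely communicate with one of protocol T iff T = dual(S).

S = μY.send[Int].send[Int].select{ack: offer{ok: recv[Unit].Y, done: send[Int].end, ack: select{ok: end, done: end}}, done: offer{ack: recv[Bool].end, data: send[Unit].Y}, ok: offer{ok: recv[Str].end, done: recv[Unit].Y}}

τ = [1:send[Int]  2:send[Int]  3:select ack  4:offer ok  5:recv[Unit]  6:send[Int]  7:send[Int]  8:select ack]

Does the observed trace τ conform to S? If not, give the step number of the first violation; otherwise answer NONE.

[1] send[Int]  match  cont: send[Int].select{ack: offer{ok: recv[Unit].μY.…, done: send[Int].end, ack: select{ok: end, done: end}}, done: offer{ack: recv[Bool].end, data: send[Unit].μY.…}, ok: offer{ok: recv[Str].end, done: recv[Unit].μY.…}}
[2] send[Int]  match  cont: select{ack: offer{ok: recv[Unit].μY.…, done: send[Int].end, ack: select{ok: end, done: end}}, done: offer{ack: recv[Bool].end, data: send[Unit].μY.…}, ok: offer{ok: recv[Str].end, done: recv[Unit].μY.…}}
[3] select ack  match  cont: offer{ok: recv[Unit].μY.…, done: send[Int].end, ack: select{ok: end, done: end}}
[4] offer ok  match  cont: recv[Unit].μY.…
[5] recv[Unit]  match  cont: μY.…
[6] send[Int]  match  cont: send[Int].select{ack: offer{ok: recv[Unit].μY.…, done: send[Int].end, ack: select{ok: end, done: end}}, done: offer{ack: recv[Bool].end, data: send[Unit].μY.…}, ok: offer{ok: recv[Str].end, done: recv[Unit].μY.…}}
[7] send[Int]  match  cont: select{ack: offer{ok: recv[Unit].μY.…, done: send[Int].end, ack: select{ok: end, done: end}}, done: offer{ack: recv[Bool].end, data: send[Unit].μY.…}, ok: offer{ok: recv[Str].end, done: recv[Unit].μY.…}}
[8] select ack  match  cont: offer{ok: recv[Unit].μY.…, done: send[Int].end, ack: select{ok: end, done: end}}
trace exhausted — no violation

NONE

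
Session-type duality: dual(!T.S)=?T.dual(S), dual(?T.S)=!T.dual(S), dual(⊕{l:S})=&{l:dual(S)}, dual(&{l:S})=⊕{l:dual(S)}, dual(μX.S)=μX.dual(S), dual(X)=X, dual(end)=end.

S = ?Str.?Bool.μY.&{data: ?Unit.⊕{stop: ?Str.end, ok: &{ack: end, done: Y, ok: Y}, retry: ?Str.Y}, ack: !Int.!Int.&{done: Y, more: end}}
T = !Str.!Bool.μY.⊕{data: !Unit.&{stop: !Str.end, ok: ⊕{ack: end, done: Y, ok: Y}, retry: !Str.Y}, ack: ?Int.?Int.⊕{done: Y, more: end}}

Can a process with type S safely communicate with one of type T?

YES

?Str ‖ !Str  ok
  ?Bool ‖ !Bool  ok
    μY ‖ μY  ok (rec unchanged)
      &{data,ack} ‖ ⊕{data,ack}  ok labels match
        [data]
          ?Unit ‖ !Unit  ok
            ⊕{stop,ok,retry} ‖ &{stop,ok,retry}  ok labels match
              [stop]
                ?Str ‖ !Str  ok
                  end ‖ end  ok
              [ok]
                &{ack,done,ok} ‖ ⊕{ack,done,ok}  ok labels match
                  [ack]
                    end ‖ end  ok
                  [done]
                    Y ‖ Y  ok
                  [ok]
                    Y ‖ Y  ok
              [retry]
                ?Str ‖ !Str  ok
                  Y ‖ Y  ok
        [ack]
          !Int ‖ ?Int  ok
            !Int ‖ ?Int  ok
              &{done,more} ‖ ⊕{done,more}  ok labels match
                [done]
                  Y ‖ Y  ok
                [more]
                  end ‖ end  ok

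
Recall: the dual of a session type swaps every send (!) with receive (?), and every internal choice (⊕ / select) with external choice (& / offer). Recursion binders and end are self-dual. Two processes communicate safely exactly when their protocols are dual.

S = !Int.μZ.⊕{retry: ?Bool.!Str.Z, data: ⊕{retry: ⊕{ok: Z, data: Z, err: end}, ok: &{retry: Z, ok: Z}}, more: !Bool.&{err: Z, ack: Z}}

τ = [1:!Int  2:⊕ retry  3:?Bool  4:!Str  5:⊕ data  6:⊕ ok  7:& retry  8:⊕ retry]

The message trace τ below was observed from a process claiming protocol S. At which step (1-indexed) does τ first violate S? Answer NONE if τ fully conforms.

[1] !Int  match  cont: μZ.…
[2] ⊕ retry  match  cont: ?Bool.!Str.μZ.…
[3] ?Bool  match  cont: !Str.μZ.…
[4] !Str  match  cont: μZ.…
[5] ⊕ data  match  cont: ⊕{retry: ⊕{ok: μZ.…, data: μZ.…, err: end}, ok: &{retry: μZ.…, ok: μZ.…}}
[6] ⊕ ok  match  cont: &{retry: μZ.…, ok: μZ.…}
[7] & retry  match  cont: μZ.…
[8] ⊕ retry  match  cont: ?Bool.!Str.μZ.…
all 8 steps conform

NONE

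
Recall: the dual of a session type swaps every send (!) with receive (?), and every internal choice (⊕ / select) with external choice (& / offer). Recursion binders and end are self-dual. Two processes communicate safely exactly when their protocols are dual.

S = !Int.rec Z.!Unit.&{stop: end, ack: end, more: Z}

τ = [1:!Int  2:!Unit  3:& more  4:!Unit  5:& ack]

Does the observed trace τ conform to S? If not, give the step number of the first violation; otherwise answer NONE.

NONE

@1 !Int  ok  cont: rec Z.…
@2 !Unit  ok  cont: &{stop: end, ack: end, more: rec Z.…}
@3 & more  ok  cont: rec Z.…
@4 !Unit  ok  cont: &{stop: end, ack: end, more: rec Z.…}
@5 & ack  ok  cont: end
trace exhausted — no violation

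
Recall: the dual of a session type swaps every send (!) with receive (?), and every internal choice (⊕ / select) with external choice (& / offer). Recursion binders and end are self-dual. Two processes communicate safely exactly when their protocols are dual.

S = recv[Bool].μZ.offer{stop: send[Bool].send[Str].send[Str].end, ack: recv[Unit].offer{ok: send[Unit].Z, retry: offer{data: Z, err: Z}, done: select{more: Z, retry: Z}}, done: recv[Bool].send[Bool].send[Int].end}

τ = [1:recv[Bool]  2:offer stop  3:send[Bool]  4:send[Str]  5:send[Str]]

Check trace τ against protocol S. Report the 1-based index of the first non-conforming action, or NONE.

@1 recv[Bool]  ✓  cont: μZ.…
@2 offer stop  ✓  cont: send[Bool].send[Str].send[Str].end
@3 send[Bool]  ✓  cont: send[Str].send[Str].end
@4 send[Str]  ✓  cont: send[Str].end
@5 send[Str]  ✓  cont: end
all 5 steps conform

NONE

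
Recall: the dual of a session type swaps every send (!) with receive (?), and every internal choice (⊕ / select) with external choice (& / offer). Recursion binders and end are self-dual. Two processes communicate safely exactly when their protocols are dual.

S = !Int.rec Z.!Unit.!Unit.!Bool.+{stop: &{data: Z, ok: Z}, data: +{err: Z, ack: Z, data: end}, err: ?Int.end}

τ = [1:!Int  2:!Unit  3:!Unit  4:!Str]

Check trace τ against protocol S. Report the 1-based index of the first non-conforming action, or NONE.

step 1: !Int  ok  cont: rec Z.…
step 2: !Unit  ok  cont: !Unit.!Bool.+{stop: &{data: rec Z.…, ok: rec Z.…}, data: +{err: rec Z.…, ack: rec Z.…, data: end}, err: ?Int.end}
step 3: !Unit  ok  cont: !Bool.+{stop: &{data: rec Z.…, ok: rec Z.…}, data: +{err: rec Z.…, ack: rec Z.…, data: end}, err: ?Int.end}
step 4: got !Str, protocol expects !Bool  ✗

4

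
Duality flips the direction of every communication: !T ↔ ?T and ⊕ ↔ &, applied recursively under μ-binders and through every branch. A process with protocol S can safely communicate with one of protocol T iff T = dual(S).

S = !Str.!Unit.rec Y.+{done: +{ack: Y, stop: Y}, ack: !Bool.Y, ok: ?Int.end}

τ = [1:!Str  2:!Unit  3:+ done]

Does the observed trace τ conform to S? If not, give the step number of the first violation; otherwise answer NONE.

@1 !Str  match  now at !Unit.rec Y.…
@2 !Unit  match  now at rec Y.…
@3 + done  match  now at +{ack: rec Y.…, stop: rec Y.…}
τ conforms to S (length 3)

NONE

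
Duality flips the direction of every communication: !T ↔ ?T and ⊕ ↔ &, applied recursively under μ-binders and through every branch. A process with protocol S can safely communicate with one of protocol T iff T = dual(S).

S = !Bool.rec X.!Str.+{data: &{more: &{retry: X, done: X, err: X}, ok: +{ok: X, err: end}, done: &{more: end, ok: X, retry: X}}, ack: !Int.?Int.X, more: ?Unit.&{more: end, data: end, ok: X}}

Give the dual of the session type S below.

?Bool.rec X.?Str.&{data: +{more: +{retry: X, done: X, err: X}, ok: &{ok: X, err: end}, done: +{more: end, ok: X, retry: X}}, ack: ?Int.!Int.X, more: !Unit.+{more: end, data: end, ok: X}}

!Bool ↦ ?Bool
  rec X ↦ rec X  (rec unchanged)
    !Str ↦ ?Str
      +{data,ack,more} ↦ &{data,ack,more}  (select→offer)
        • data:
          &{more,ok,done} ↦ +{more,ok,done}  (external→internal)
            • more:
              &{retry,done,err} ↦ +{retry,done,err}  (external→internal)
                • retry:
                  X ↦ X
                • done:
                  X ↦ X
                • err:
                  X ↦ X
            • ok:
              +{ok,err} ↦ &{ok,err}  (select→offer)
                • ok:
                  X ↦ X
                • err:
                  end ↦ end
            • done:
              &{more,ok,retry} ↦ +{more,ok,retry}  (external→internal)
                • more:
                  end ↦ end
                • ok:
                  X ↦ X
                • retry:
                  X ↦ X
        • ack:
          !Int ↦ ?Int
            ?Int ↦ !Int
              X ↦ X
        • more:
          ?Unit ↦ !Unit
            &{more,data,ok} ↦ +{more,data,ok}  (external→internal)
              • more:
                end ↦ end
              • data:
                end ↦ end
              • ok:
                X ↦ X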